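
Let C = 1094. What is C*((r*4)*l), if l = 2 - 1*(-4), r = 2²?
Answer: 105024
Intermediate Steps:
r = 4
l = 6 (l = 2 + 4 = 6)
C*((r*4)*l) = 1094*((4*4)*6) = 1094*(16*6) = 1094*96 = 105024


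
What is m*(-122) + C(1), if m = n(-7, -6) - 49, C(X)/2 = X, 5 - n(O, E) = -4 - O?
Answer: 5736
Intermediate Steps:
n(O, E) = 9 + O (n(O, E) = 5 - (-4 - O) = 5 + (4 + O) = 9 + O)
C(X) = 2*X
m = -47 (m = (9 - 7) - 49 = 2 - 49 = -47)
m*(-122) + C(1) = -47*(-122) + 2*1 = 5734 + 2 = 5736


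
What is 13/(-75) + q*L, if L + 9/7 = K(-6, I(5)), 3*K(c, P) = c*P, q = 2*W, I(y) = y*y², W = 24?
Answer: -6332491/525 ≈ -12062.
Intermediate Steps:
I(y) = y³
q = 48 (q = 2*24 = 48)
K(c, P) = P*c/3 (K(c, P) = (c*P)/3 = (P*c)/3 = P*c/3)
L = -1759/7 (L = -9/7 + (⅓)*5³*(-6) = -9/7 + (⅓)*125*(-6) = -9/7 - 250 = -1759/7 ≈ -251.29)
13/(-75) + q*L = 13/(-75) + 48*(-1759/7) = 13*(-1/75) - 84432/7 = -13/75 - 84432/7 = -6332491/525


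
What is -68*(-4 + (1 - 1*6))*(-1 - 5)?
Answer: -3672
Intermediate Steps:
-68*(-4 + (1 - 1*6))*(-1 - 5) = -68*(-4 + (1 - 6))*(-6) = -68*(-4 - 5)*(-6) = -(-612)*(-6) = -68*54 = -3672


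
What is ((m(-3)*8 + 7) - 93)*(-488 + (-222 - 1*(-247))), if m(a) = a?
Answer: 50930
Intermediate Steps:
((m(-3)*8 + 7) - 93)*(-488 + (-222 - 1*(-247))) = ((-3*8 + 7) - 93)*(-488 + (-222 - 1*(-247))) = ((-24 + 7) - 93)*(-488 + (-222 + 247)) = (-17 - 93)*(-488 + 25) = -110*(-463) = 50930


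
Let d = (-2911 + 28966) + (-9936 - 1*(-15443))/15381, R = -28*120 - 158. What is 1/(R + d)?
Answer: 15381/346647104 ≈ 4.4371e-5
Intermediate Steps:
R = -3518 (R = -3360 - 158 = -3518)
d = 400757462/15381 (d = 26055 + (-9936 + 15443)*(1/15381) = 26055 + 5507*(1/15381) = 26055 + 5507/15381 = 400757462/15381 ≈ 26055.)
1/(R + d) = 1/(-3518 + 400757462/15381) = 1/(346647104/15381) = 15381/346647104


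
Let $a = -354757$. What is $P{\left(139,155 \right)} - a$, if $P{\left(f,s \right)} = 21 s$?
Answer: $358012$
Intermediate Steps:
$P{\left(139,155 \right)} - a = 21 \cdot 155 - -354757 = 3255 + 354757 = 358012$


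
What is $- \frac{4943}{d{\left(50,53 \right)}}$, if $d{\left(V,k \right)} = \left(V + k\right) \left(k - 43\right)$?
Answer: $- \frac{4943}{1030} \approx -4.799$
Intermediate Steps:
$d{\left(V,k \right)} = \left(-43 + k\right) \left(V + k\right)$ ($d{\left(V,k \right)} = \left(V + k\right) \left(-43 + k\right) = \left(-43 + k\right) \left(V + k\right)$)
$- \frac{4943}{d{\left(50,53 \right)}} = - \frac{4943}{53^{2} - 2150 - 2279 + 50 \cdot 53} = - \frac{4943}{2809 - 2150 - 2279 + 2650} = - \frac{4943}{1030}$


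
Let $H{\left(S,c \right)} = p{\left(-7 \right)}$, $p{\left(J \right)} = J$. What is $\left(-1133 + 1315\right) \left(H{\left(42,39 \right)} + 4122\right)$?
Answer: $748930$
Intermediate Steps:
$H{\left(S,c \right)} = -7$
$\left(-1133 + 1315\right) \left(H{\left(42,39 \right)} + 4122\right) = \left(-1133 + 1315\right) \left(-7 + 4122\right) = 182 \cdot 4115 = 748930$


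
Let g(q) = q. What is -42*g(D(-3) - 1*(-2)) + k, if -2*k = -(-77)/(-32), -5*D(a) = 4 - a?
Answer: -7679/320 ≈ -23.997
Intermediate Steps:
D(a) = -⅘ + a/5 (D(a) = -(4 - a)/5 = -⅘ + a/5)
k = 77/64 (k = -(-1)*(-77/(-32))/2 = -(-1)*(-77*(-1/32))/2 = -(-1)*77/(2*32) = -½*(-77/32) = 77/64 ≈ 1.2031)
-42*g(D(-3) - 1*(-2)) + k = -42*((-⅘ + (⅕)*(-3)) - 1*(-2)) + 77/64 = -42*((-⅘ - ⅗) + 2) + 77/64 = -42*(-7/5 + 2) + 77/64 = -42*⅗ + 77/64 = -126/5 + 77/64 = -7679/320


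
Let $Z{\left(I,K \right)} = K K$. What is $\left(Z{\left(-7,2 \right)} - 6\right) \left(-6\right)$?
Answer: $12$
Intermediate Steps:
$Z{\left(I,K \right)} = K^{2}$
$\left(Z{\left(-7,2 \right)} - 6\right) \left(-6\right) = \left(2^{2} - 6\right) \left(-6\right) = \left(4 - 6\right) \left(-6\right) = \left(-2\right) \left(-6\right) = 12$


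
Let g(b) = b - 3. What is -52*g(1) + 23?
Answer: 127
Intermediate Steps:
g(b) = -3 + b
-52*g(1) + 23 = -52*(-3 + 1) + 23 = -52*(-2) + 23 = 104 + 23 = 127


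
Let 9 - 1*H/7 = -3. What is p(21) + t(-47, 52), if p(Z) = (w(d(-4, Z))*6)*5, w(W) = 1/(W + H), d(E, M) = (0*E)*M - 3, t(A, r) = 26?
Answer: 712/27 ≈ 26.370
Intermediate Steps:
H = 84 (H = 63 - 7*(-3) = 63 + 21 = 84)
d(E, M) = -3 (d(E, M) = 0*M - 3 = 0 - 3 = -3)
w(W) = 1/(84 + W) (w(W) = 1/(W + 84) = 1/(84 + W))
p(Z) = 10/27 (p(Z) = (6/(84 - 3))*5 = (6/81)*5 = ((1/81)*6)*5 = (2/27)*5 = 10/27)
p(21) + t(-47, 52) = 10/27 + 26 = 712/27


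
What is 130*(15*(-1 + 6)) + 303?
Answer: 10053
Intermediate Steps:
130*(15*(-1 + 6)) + 303 = 130*(15*5) + 303 = 130*75 + 303 = 9750 + 303 = 10053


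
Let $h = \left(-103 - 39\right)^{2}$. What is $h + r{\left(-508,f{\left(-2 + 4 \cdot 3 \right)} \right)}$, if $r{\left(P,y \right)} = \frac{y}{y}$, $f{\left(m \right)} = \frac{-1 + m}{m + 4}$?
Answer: $20165$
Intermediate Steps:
$f{\left(m \right)} = \frac{-1 + m}{4 + m}$
$h = 20164$ ($h = \left(-142\right)^{2} = 20164$)
$r{\left(P,y \right)} = 1$
$h + r{\left(-508,f{\left(-2 + 4 \cdot 3 \right)} \right)} = 20164 + 1 = 20165$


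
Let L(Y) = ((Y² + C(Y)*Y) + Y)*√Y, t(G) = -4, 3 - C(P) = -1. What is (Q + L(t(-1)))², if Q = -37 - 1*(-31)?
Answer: -28 + 96*I ≈ -28.0 + 96.0*I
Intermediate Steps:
C(P) = 4 (C(P) = 3 - 1*(-1) = 3 + 1 = 4)
Q = -6 (Q = -37 + 31 = -6)
L(Y) = √Y*(Y² + 5*Y) (L(Y) = ((Y² + 4*Y) + Y)*√Y = (Y² + 5*Y)*√Y = √Y*(Y² + 5*Y))
(Q + L(t(-1)))² = (-6 + (-4)^(3/2)*(5 - 4))² = (-6 - 8*I*1)² = (-6 - 8*I)²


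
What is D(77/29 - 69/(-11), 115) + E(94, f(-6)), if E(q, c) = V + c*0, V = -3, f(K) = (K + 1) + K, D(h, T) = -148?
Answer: -151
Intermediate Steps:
f(K) = 1 + 2*K (f(K) = (1 + K) + K = 1 + 2*K)
E(q, c) = -3 (E(q, c) = -3 + c*0 = -3 + 0 = -3)
D(77/29 - 69/(-11), 115) + E(94, f(-6)) = -148 - 3 = -151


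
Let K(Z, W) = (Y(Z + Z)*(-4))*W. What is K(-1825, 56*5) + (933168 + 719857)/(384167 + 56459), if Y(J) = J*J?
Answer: -6574668669546975/440626 ≈ -1.4921e+10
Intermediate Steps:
Y(J) = J²
K(Z, W) = -16*W*Z² (K(Z, W) = ((Z + Z)²*(-4))*W = ((2*Z)²*(-4))*W = ((4*Z²)*(-4))*W = (-16*Z²)*W = -16*W*Z²)
K(-1825, 56*5) + (933168 + 719857)/(384167 + 56459) = -16*56*5*(-1825)² + (933168 + 719857)/(384167 + 56459) = -16*280*3330625 + 1653025/440626 = -14921200000 + 1653025*(1/440626) = -14921200000 + 1653025/440626 = -6574668669546975/440626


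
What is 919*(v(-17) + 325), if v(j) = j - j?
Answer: 298675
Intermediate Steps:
v(j) = 0
919*(v(-17) + 325) = 919*(0 + 325) = 919*325 = 298675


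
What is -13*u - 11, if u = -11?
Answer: 132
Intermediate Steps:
-13*u - 11 = -13*(-11) - 11 = 143 - 11 = 132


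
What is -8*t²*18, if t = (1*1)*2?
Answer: -576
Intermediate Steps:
t = 2 (t = 1*2 = 2)
-8*t²*18 = -8*2²*18 = -8*4*18 = -32*18 = -576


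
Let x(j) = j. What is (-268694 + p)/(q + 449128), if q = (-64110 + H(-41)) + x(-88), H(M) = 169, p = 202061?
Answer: -66633/385099 ≈ -0.17303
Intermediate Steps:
q = -64029 (q = (-64110 + 169) - 88 = -63941 - 88 = -64029)
(-268694 + p)/(q + 449128) = (-268694 + 202061)/(-64029 + 449128) = -66633/385099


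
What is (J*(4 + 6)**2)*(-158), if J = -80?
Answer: 1264000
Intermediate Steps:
(J*(4 + 6)**2)*(-158) = -80*(4 + 6)**2*(-158) = -80*10**2*(-158) = -80*100*(-158) = -8000*(-158) = 1264000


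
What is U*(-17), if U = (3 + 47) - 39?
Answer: -187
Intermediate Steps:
U = 11 (U = 50 - 39 = 11)
U*(-17) = 11*(-17) = -187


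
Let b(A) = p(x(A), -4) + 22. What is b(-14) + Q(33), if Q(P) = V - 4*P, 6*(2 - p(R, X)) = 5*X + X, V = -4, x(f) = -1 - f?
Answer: -108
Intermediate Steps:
p(R, X) = 2 - X (p(R, X) = 2 - (5*X + X)/6 = 2 - X)
Q(P) = -4 - 4*P
b(A) = 28 (b(A) = (2 - 1*(-4)) + 22 = (2 + 4) + 22 = 6 + 22 = 28)
b(-14) + Q(33) = 28 + (-4 - 4*33) = 28 + (-4 - 132) = 28 - 136 = -108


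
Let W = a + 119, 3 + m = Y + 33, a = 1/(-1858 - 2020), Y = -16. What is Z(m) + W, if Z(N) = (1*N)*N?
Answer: 1221569/3878 ≈ 315.00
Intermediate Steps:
a = -1/3878 (a = 1/(-3878) = -1/3878 ≈ -0.00025787)
m = 14 (m = -3 + (-16 + 33) = -3 + 17 = 14)
Z(N) = N**2 (Z(N) = N*N = N**2)
W = 461481/3878 (W = -1/3878 + 119 = 461481/3878 ≈ 119.00)
Z(m) + W = 14**2 + 461481/3878 = 196 + 461481/3878 = 1221569/3878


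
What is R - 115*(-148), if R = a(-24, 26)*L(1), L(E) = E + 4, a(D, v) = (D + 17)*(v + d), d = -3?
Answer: 16215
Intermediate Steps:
a(D, v) = (-3 + v)*(17 + D) (a(D, v) = (D + 17)*(v - 3) = (17 + D)*(-3 + v) = (-3 + v)*(17 + D))
L(E) = 4 + E
R = -805 (R = (-51 - 3*(-24) + 17*26 - 24*26)*(4 + 1) = (-51 + 72 + 442 - 624)*5 = -161*5 = -805)
R - 115*(-148) = -805 - 115*(-148) = -805 - 1*(-17020) = -805 + 17020 = 16215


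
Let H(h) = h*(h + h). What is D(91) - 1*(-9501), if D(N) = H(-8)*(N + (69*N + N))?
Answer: 836509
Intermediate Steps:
H(h) = 2*h**2 (H(h) = h*(2*h) = 2*h**2)
D(N) = 9088*N (D(N) = (2*(-8)**2)*(N + (69*N + N)) = (2*64)*(N + 70*N) = 128*(71*N) = 9088*N)
D(91) - 1*(-9501) = 9088*91 - 1*(-9501) = 827008 + 9501 = 836509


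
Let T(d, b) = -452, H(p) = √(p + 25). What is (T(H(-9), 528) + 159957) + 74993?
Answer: 234498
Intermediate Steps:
H(p) = √(25 + p)
(T(H(-9), 528) + 159957) + 74993 = (-452 + 159957) + 74993 = 159505 + 74993 = 234498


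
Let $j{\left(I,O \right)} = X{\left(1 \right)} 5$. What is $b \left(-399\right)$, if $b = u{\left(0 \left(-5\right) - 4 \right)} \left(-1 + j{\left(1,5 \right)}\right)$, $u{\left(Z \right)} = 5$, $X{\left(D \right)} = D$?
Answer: $-7980$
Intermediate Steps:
$j{\left(I,O \right)} = 5$ ($j{\left(I,O \right)} = 1 \cdot 5 = 5$)
$b = 20$ ($b = 5 \left(-1 + 5\right) = 5 \cdot 4 = 20$)
$b \left(-399\right) = 20 \left(-399\right) = -7980$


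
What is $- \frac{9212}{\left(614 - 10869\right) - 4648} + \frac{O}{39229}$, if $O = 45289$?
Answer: $\frac{148045645}{83518541} \approx 1.7726$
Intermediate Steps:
$- \frac{9212}{\left(614 - 10869\right) - 4648} + \frac{O}{39229} = - \frac{9212}{\left(614 - 10869\right) - 4648} + \frac{45289}{39229} = - \frac{9212}{-10255 - 4648} + 45289 \cdot \frac{1}{39229} = - \frac{9212}{-14903} + \frac{45289}{39229} = \left(-9212\right) \left(- \frac{1}{14903}\right) + \frac{45289}{39229} = \frac{1316}{2129} + \frac{45289}{39229} = \frac{148045645}{83518541}$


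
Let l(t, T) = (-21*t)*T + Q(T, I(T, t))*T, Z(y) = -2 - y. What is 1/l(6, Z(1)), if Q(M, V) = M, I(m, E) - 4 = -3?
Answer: 1/387 ≈ 0.0025840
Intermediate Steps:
I(m, E) = 1 (I(m, E) = 4 - 3 = 1)
l(t, T) = T² - 21*T*t (l(t, T) = (-21*t)*T + T*T = -21*T*t + T² = T² - 21*T*t)
1/l(6, Z(1)) = 1/((-2 - 1*1)*((-2 - 1*1) - 21*6)) = 1/((-2 - 1)*((-2 - 1) - 126)) = 1/(-3*(-3 - 126)) = 1/(-3*(-129)) = 1/387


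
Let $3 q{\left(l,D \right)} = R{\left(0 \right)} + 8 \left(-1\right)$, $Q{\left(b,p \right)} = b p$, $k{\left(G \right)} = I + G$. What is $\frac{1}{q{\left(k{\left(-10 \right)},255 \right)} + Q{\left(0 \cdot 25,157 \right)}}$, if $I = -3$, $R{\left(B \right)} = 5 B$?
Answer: $- \frac{3}{8} \approx -0.375$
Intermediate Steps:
$k{\left(G \right)} = -3 + G$
$q{\left(l,D \right)} = - \frac{8}{3}$ ($q{\left(l,D \right)} = \frac{5 \cdot 0 + 8 \left(-1\right)}{3} = \frac{0 - 8}{3} = \frac{1}{3} \left(-8\right) = - \frac{8}{3}$)
$\frac{1}{q{\left(k{\left(-10 \right)},255 \right)} + Q{\left(0 \cdot 25,157 \right)}} = \frac{1}{- \frac{8}{3} + 0 \cdot 25 \cdot 157} = \frac{1}{- \frac{8}{3} + 0 \cdot 157} = \frac{1}{- \frac{8}{3} + 0} = \frac{1}{- \frac{8}{3}} = - \frac{3}{8}$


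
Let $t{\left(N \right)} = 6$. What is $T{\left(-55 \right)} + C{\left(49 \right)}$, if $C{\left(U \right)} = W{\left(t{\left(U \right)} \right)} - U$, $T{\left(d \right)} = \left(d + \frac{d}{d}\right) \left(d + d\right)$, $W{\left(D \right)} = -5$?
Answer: $5886$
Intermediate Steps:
$T{\left(d \right)} = 2 d \left(1 + d\right)$ ($T{\left(d \right)} = \left(d + 1\right) 2 d = \left(1 + d\right) 2 d = 2 d \left(1 + d\right)$)
$C{\left(U \right)} = -5 - U$
$T{\left(-55 \right)} + C{\left(49 \right)} = 2 \left(-55\right) \left(1 - 55\right) - 54 = 2 \left(-55\right) \left(-54\right) - 54 = 5940 - 54 = 5886$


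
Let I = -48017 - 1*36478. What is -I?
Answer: 84495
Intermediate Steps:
I = -84495 (I = -48017 - 36478 = -84495)
-I = -1*(-84495) = 84495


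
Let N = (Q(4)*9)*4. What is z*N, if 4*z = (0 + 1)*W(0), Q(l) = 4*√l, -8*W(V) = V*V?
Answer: 0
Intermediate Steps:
W(V) = -V²/8 (W(V) = -V*V/8 = -V²/8)
z = 0 (z = ((0 + 1)*(-⅛*0²))/4 = (1*(-⅛*0))/4 = (1*0)/4 = (¼)*0 = 0)
N = 288 (N = ((4*√4)*9)*4 = ((4*2)*9)*4 = (8*9)*4 = 72*4 = 288)
z*N = 0*288 = 0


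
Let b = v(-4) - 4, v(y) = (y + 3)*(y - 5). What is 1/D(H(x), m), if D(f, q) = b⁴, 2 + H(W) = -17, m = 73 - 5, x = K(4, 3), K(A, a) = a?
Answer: 1/625 ≈ 0.0016000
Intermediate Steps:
v(y) = (-5 + y)*(3 + y) (v(y) = (3 + y)*(-5 + y) = (-5 + y)*(3 + y))
x = 3
m = 68
H(W) = -19 (H(W) = -2 - 17 = -19)
b = 5 (b = (-15 + (-4)² - 2*(-4)) - 4 = (-15 + 16 + 8) - 4 = 9 - 4 = 5)
D(f, q) = 625 (D(f, q) = 5⁴ = 625)
1/D(H(x), m) = 1/625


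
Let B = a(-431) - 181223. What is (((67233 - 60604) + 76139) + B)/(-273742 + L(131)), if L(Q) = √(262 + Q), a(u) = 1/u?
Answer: 84788299596/235743416173 + 309738*√393/235743416173 ≈ 0.35969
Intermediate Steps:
B = -78107114/431 (B = 1/(-431) - 181223 = -1/431 - 181223 = -78107114/431 ≈ -1.8122e+5)
(((67233 - 60604) + 76139) + B)/(-273742 + L(131)) = (((67233 - 60604) + 76139) - 78107114/431)/(-273742 + √(262 + 131)) = ((6629 + 76139) - 78107114/431)/(-273742 + √393) = (82768 - 78107114/431)/(-273742 + √393) = -42434106/(431*(-273742 + √393))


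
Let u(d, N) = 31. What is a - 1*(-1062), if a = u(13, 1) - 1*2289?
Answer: -1196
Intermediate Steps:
a = -2258 (a = 31 - 1*2289 = 31 - 2289 = -2258)
a - 1*(-1062) = -2258 - 1*(-1062) = -2258 + 1062 = -1196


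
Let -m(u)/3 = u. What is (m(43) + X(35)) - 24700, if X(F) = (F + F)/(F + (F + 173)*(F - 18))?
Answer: -88664289/3571 ≈ -24829.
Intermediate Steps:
m(u) = -3*u
X(F) = 2*F/(F + (-18 + F)*(173 + F)) (X(F) = (2*F)/(F + (173 + F)*(-18 + F)) = (2*F)/(F + (-18 + F)*(173 + F)) = 2*F/(F + (-18 + F)*(173 + F)))
(m(43) + X(35)) - 24700 = (-3*43 + 2*35/(-3114 + 35² + 156*35)) - 24700 = (-129 + 2*35/(-3114 + 1225 + 5460)) - 24700 = (-129 + 2*35/3571) - 24700 = (-129 + 2*35*(1/3571)) - 24700 = (-129 + 70/3571) - 24700 = -460589/3571 - 24700 = -88664289/3571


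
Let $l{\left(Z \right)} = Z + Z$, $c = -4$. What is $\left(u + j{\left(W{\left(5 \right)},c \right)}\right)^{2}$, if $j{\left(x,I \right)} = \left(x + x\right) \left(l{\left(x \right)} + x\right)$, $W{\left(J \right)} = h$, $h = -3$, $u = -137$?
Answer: $6889$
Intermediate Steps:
$W{\left(J \right)} = -3$
$l{\left(Z \right)} = 2 Z$
$j{\left(x,I \right)} = 6 x^{2}$ ($j{\left(x,I \right)} = \left(x + x\right) \left(2 x + x\right) = 2 x 3 x = 6 x^{2}$)
$\left(u + j{\left(W{\left(5 \right)},c \right)}\right)^{2} = \left(-137 + 6 \left(-3\right)^{2}\right)^{2} = \left(-137 + 6 \cdot 9\right)^{2} = \left(-137 + 54\right)^{2} = \left(-83\right)^{2} = 6889$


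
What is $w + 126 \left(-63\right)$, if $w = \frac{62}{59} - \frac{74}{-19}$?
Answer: $- \frac{8892954}{1121} \approx -7933.1$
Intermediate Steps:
$w = \frac{5544}{1121}$ ($w = 62 \cdot \frac{1}{59} - - \frac{74}{19} = \frac{62}{59} + \frac{74}{19} = \frac{5544}{1121} \approx 4.9456$)
$w + 126 \left(-63\right) = \frac{5544}{1121} + 126 \left(-63\right) = \frac{5544}{1121} - 7938 = - \frac{8892954}{1121}$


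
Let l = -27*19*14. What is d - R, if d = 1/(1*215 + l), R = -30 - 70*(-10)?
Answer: -4667891/6967 ≈ -670.00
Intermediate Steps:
R = 670 (R = -30 + 700 = 670)
l = -7182 (l = -513*14 = -7182)
d = -1/6967 (d = 1/(1*215 - 7182) = 1/(215 - 7182) = 1/(-6967) = -1/6967 ≈ -0.00014353)
d - R = -1/6967 - 1*670 = -1/6967 - 670 = -4667891/6967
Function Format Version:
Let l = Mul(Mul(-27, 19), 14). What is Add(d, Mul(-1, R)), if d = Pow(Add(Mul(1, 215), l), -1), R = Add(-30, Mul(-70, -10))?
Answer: Rational(-4667891, 6967) ≈ -670.00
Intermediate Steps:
R = 670 (R = Add(-30, 700) = 670)
l = -7182 (l = Mul(-513, 14) = -7182)
d = Rational(-1, 6967) (d = Pow(Add(Mul(1, 215), -7182), -1) = Pow(Add(215, -7182), -1) = Pow(-6967, -1) = Rational(-1, 6967) ≈ -0.00014353)
Add(d, Mul(-1, R)) = Add(Rational(-1, 6967), Mul(-1, 670)) = Add(Rational(-1, 6967), -670) = Rational(-4667891, 6967)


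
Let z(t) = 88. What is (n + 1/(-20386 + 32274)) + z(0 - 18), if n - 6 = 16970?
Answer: 202856833/11888 ≈ 17064.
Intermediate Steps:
n = 16976 (n = 6 + 16970 = 16976)
(n + 1/(-20386 + 32274)) + z(0 - 18) = (16976 + 1/(-20386 + 32274)) + 88 = (16976 + 1/11888) + 88 = 201810689/11888 + 88 = 202856833/11888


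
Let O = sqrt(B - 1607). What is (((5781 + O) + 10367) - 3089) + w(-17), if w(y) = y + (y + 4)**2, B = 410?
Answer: 13211 + 3*I*sqrt(133) ≈ 13211.0 + 34.598*I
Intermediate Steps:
O = 3*I*sqrt(133) (O = sqrt(410 - 1607) = sqrt(-1197) = 3*I*sqrt(133) ≈ 34.598*I)
w(y) = y + (4 + y)**2
(((5781 + O) + 10367) - 3089) + w(-17) = (((5781 + 3*I*sqrt(133)) + 10367) - 3089) + (-17 + (4 - 17)**2) = ((16148 + 3*I*sqrt(133)) - 3089) + (-17 + (-13)**2) = (13059 + 3*I*sqrt(133)) + (-17 + 169) = (13059 + 3*I*sqrt(133)) + 152 = 13211 + 3*I*sqrt(133)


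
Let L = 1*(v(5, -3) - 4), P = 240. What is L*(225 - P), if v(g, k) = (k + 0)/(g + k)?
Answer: 165/2 ≈ 82.500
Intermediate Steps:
v(g, k) = k/(g + k)
L = -11/2 (L = 1*(-3/(5 - 3) - 4) = 1*(-3/2 - 4) = 1*(-11/2) = -11/2 ≈ -5.5000)
L*(225 - P) = -11*(225 - 1*240)/2 = -11*(225 - 240)/2 = -11/2*(-15) = 165/2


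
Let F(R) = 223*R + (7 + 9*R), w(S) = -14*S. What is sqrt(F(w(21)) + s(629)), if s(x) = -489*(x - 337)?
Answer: I*sqrt(210989) ≈ 459.34*I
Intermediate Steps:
s(x) = 164793 - 489*x (s(x) = -489*(-337 + x) = 164793 - 489*x)
F(R) = 7 + 232*R
sqrt(F(w(21)) + s(629)) = sqrt((7 + 232*(-14*21)) + (164793 - 489*629)) = sqrt((7 + 232*(-294)) + (164793 - 307581)) = sqrt((7 - 68208) - 142788) = sqrt(-68201 - 142788) = sqrt(-210989) = I*sqrt(210989)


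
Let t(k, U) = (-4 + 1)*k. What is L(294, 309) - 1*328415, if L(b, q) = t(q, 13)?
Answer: -329342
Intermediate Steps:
t(k, U) = -3*k
L(b, q) = -3*q
L(294, 309) - 1*328415 = -3*309 - 1*328415 = -927 - 328415 = -329342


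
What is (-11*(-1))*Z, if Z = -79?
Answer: -869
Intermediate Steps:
(-11*(-1))*Z = -11*(-1)*(-79) = -1*(-11)*(-79) = 11*(-79) = -869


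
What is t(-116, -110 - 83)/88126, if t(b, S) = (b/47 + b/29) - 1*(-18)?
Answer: 271/2070961 ≈ 0.00013086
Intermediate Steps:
t(b, S) = 18 + 76*b/1363 (t(b, S) = (b*(1/47) + b*(1/29)) + 18 = (b/47 + b/29) + 18 = 76*b/1363 + 18 = 18 + 76*b/1363)
t(-116, -110 - 83)/88126 = (18 + (76/1363)*(-116))/88126 = (18 - 304/47)*(1/88126) = (542/47)*(1/88126) = 271/2070961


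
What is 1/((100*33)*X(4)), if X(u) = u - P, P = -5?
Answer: 1/29700 ≈ 3.3670e-5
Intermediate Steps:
X(u) = 5 + u (X(u) = u - 1*(-5) = u + 5 = 5 + u)
1/((100*33)*X(4)) = 1/((100*33)*(5 + 4)) = 1/(3300*9) = 1/29700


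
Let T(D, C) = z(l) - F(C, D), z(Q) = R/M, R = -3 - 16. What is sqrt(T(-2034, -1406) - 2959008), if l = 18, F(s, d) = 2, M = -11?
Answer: I*sqrt(358040001)/11 ≈ 1720.2*I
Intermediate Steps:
R = -19
z(Q) = 19/11 (z(Q) = -19/(-11) = -19*(-1/11) = 19/11)
T(D, C) = -3/11 (T(D, C) = 19/11 - 1*2 = 19/11 - 2 = -3/11)
sqrt(T(-2034, -1406) - 2959008) = sqrt(-3/11 - 2959008) = sqrt(-32549091/11) = I*sqrt(358040001)/11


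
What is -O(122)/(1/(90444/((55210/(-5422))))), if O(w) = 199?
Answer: 48793543116/27605 ≈ 1.7676e+6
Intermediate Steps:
-O(122)/(1/(90444/((55210/(-5422))))) = -199/(1/(90444/((55210/(-5422))))) = -199/(1/(90444/((55210*(-1/5422))))) = -199/(1/(90444/(-27605/2711))) = -199/(1/(90444*(-2711/27605))) = -199/(1/(-245193684/27605)) = -199/(-27605/245193684) = -199*(-245193684)/27605 = -1*(-48793543116/27605) = 48793543116/27605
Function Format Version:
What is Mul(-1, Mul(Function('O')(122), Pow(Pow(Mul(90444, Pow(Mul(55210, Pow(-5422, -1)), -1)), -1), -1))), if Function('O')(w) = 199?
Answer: Rational(48793543116, 27605) ≈ 1.7676e+6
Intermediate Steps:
Mul(-1, Mul(Function('O')(122), Pow(Pow(Mul(90444, Pow(Mul(55210, Pow(-5422, -1)), -1)), -1), -1))) = Mul(-1, Mul(199, Pow(Pow(Mul(90444, Pow(Mul(55210, Pow(-5422, -1)), -1)), -1), -1))) = Mul(-1, Mul(199, Pow(Pow(Mul(90444, Pow(Mul(55210, Rational(-1, 5422)), -1)), -1), -1))) = Mul(-1, Mul(199, Pow(Pow(Mul(90444, Pow(Rational(-27605, 2711), -1)), -1), -1))) = Mul(-1, Mul(199, Pow(Pow(Mul(90444, Rational(-2711, 27605)), -1), -1))) = Mul(-1, Mul(199, Pow(Pow(Rational(-245193684, 27605), -1), -1))) = Mul(-1, Mul(199, Pow(Rational(-27605, 245193684), -1))) = Mul(-1, Mul(199, Rational(-245193684, 27605))) = Mul(-1, Rational(-48793543116, 27605)) = Rational(48793543116, 27605)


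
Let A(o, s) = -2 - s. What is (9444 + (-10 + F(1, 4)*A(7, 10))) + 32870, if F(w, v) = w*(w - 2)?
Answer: 42316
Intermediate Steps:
F(w, v) = w*(-2 + w)
(9444 + (-10 + F(1, 4)*A(7, 10))) + 32870 = (9444 + (-10 + (1*(-2 + 1))*(-2 - 1*10))) + 32870 = (9444 + (-10 + (1*(-1))*(-2 - 10))) + 32870 = (9444 + (-10 - 1*(-12))) + 32870 = (9444 + (-10 + 12)) + 32870 = (9444 + 2) + 32870 = 9446 + 32870 = 42316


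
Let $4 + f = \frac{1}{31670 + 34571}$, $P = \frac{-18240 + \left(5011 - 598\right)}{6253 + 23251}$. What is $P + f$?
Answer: $- \frac{8733382659}{1954374464} \approx -4.4686$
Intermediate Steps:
$P = - \frac{13827}{29504}$ ($P = \frac{-18240 + \left(5011 - 598\right)}{29504} = \left(-18240 + 4413\right) \frac{1}{29504} = \left(-13827\right) \frac{1}{29504} = - \frac{13827}{29504} \approx -0.46865$)
$f = - \frac{264963}{66241}$ ($f = -4 + \frac{1}{31670 + 34571} = -4 + \frac{1}{66241} = - \frac{264963}{66241} \approx -4.0$)
$P + f = - \frac{13827}{29504} - \frac{264963}{66241} = - \frac{8733382659}{1954374464}$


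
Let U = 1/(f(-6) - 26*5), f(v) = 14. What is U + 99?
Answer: 11483/116 ≈ 98.991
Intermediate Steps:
U = -1/116 (U = 1/(14 - 26*5) = 1/(14 - 130) = 1/(-116) = -1/116 ≈ -0.0086207)
U + 99 = -1/116 + 99 = 11483/116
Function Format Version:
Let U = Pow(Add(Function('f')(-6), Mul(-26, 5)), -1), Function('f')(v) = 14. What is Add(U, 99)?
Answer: Rational(11483, 116) ≈ 98.991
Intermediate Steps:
U = Rational(-1, 116) (U = Pow(Add(14, Mul(-26, 5)), -1) = Pow(Add(14, -130), -1) = Pow(-116, -1) = Rational(-1, 116) ≈ -0.0086207)
Add(U, 99) = Add(Rational(-1, 116), 99) = Rational(11483, 116)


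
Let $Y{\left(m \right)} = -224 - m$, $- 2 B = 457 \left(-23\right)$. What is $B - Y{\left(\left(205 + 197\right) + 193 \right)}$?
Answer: $\frac{12149}{2} \approx 6074.5$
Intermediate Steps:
$B = \frac{10511}{2}$ ($B = - \frac{457 \left(-23\right)}{2} = \left(- \frac{1}{2}\right) \left(-10511\right) = \frac{10511}{2} \approx 5255.5$)
$B - Y{\left(\left(205 + 197\right) + 193 \right)} = \frac{10511}{2} - \left(-224 - \left(\left(205 + 197\right) + 193\right)\right) = \frac{10511}{2} - \left(-224 - \left(402 + 193\right)\right) = \frac{10511}{2} - \left(-224 - 595\right) = \frac{10511}{2} - -819 = \frac{10511}{2} + 819 = \frac{12149}{2}$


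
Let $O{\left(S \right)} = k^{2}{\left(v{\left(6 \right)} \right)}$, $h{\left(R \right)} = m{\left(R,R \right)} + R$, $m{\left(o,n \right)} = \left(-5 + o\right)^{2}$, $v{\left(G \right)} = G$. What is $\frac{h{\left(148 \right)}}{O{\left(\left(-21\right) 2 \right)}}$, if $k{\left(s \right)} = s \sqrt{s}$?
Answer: $\frac{20597}{216} \approx 95.356$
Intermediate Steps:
$k{\left(s \right)} = s^{\frac{3}{2}}$
$h{\left(R \right)} = R + \left(-5 + R\right)^{2}$ ($h{\left(R \right)} = \left(-5 + R\right)^{2} + R = R + \left(-5 + R\right)^{2}$)
$O{\left(S \right)} = 216$ ($O{\left(S \right)} = \left(6^{\frac{3}{2}}\right)^{2} = \left(6 \sqrt{6}\right)^{2} = 216$)
$\frac{h{\left(148 \right)}}{O{\left(\left(-21\right) 2 \right)}} = \frac{148 + \left(-5 + 148\right)^{2}}{216} = \left(148 + 143^{2}\right) \frac{1}{216} = \left(148 + 20449\right) \frac{1}{216} = 20597 \cdot \frac{1}{216} = \frac{20597}{216}$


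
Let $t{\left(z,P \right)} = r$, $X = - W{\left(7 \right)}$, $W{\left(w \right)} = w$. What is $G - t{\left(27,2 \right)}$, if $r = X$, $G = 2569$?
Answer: $2576$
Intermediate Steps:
$X = -7$ ($X = \left(-1\right) 7 = -7$)
$r = -7$
$t{\left(z,P \right)} = -7$
$G - t{\left(27,2 \right)} = 2569 - -7 = 2569 + 7 = 2576$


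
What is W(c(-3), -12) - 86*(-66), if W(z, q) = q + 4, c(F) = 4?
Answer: 5668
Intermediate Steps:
W(z, q) = 4 + q
W(c(-3), -12) - 86*(-66) = (4 - 12) - 86*(-66) = -8 + 5676 = 5668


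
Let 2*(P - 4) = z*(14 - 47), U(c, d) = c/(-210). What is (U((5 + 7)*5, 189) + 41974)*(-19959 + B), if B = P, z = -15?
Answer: -5790378820/7 ≈ -8.2720e+8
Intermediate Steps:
U(c, d) = -c/210 (U(c, d) = c*(-1/210) = -c/210)
P = 503/2 (P = 4 + (-15*(14 - 47))/2 = 4 + (-15*(-33))/2 = 4 + (½)*495 = 4 + 495/2 = 503/2 ≈ 251.50)
B = 503/2 ≈ 251.50
(U((5 + 7)*5, 189) + 41974)*(-19959 + B) = (-(5 + 7)*5/210 + 41974)*(-19959 + 503/2) = (-2*5/35 + 41974)*(-39415/2) = (-1/210*60 + 41974)*(-39415/2) = (-2/7 + 41974)*(-39415/2) = (293816/7)*(-39415/2) = -5790378820/7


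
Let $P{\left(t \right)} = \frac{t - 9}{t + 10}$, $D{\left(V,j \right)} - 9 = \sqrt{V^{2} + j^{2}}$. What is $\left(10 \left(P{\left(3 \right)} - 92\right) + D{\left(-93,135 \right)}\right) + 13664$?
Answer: $\frac{165729}{13} + 3 \sqrt{2986} \approx 12912.0$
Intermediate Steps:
$D{\left(V,j \right)} = 9 + \sqrt{V^{2} + j^{2}}$
$P{\left(t \right)} = \frac{-9 + t}{10 + t}$
$\left(10 \left(P{\left(3 \right)} - 92\right) + D{\left(-93,135 \right)}\right) + 13664 = \left(10 \left(\frac{-9 + 3}{10 + 3} - 92\right) + \left(9 + \sqrt{\left(-93\right)^{2} + 135^{2}}\right)\right) + 13664 = \left(10 \left(\frac{1}{13} \left(-6\right) - 92\right) + \left(9 + \sqrt{8649 + 18225}\right)\right) + 13664 = \left(10 \left(\frac{1}{13} \left(-6\right) - 92\right) + \left(9 + \sqrt{26874}\right)\right) + 13664 = \left(10 \left(- \frac{6}{13} - 92\right) + \left(9 + 3 \sqrt{2986}\right)\right) + 13664 = \left(10 \left(- \frac{1202}{13}\right) + \left(9 + 3 \sqrt{2986}\right)\right) + 13664 = \left(- \frac{12020}{13} + \left(9 + 3 \sqrt{2986}\right)\right) + 13664 = \left(- \frac{11903}{13} + 3 \sqrt{2986}\right) + 13664 = \frac{165729}{13} + 3 \sqrt{2986}$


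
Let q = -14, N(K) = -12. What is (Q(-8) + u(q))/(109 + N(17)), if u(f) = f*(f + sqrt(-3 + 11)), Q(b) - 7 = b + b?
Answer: 187/97 - 28*sqrt(2)/97 ≈ 1.5196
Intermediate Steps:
Q(b) = 7 + 2*b (Q(b) = 7 + (b + b) = 7 + 2*b)
u(f) = f*(f + 2*sqrt(2)) (u(f) = f*(f + sqrt(8)) = f*(f + 2*sqrt(2)))
(Q(-8) + u(q))/(109 + N(17)) = ((7 + 2*(-8)) - 14*(-14 + 2*sqrt(2)))/(109 - 12) = ((7 - 16) + (196 - 28*sqrt(2)))/97 = (-9 + (196 - 28*sqrt(2)))*(1/97) = (187 - 28*sqrt(2))*(1/97) = 187/97 - 28*sqrt(2)/97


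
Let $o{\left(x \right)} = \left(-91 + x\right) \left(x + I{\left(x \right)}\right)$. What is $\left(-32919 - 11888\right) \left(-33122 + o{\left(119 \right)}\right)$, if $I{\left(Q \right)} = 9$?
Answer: $1323509166$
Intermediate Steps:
$o{\left(x \right)} = \left(-91 + x\right) \left(9 + x\right)$ ($o{\left(x \right)} = \left(-91 + x\right) \left(x + 9\right) = \left(-91 + x\right) \left(9 + x\right)$)
$\left(-32919 - 11888\right) \left(-33122 + o{\left(119 \right)}\right) = \left(-32919 - 11888\right) \left(-33122 - \left(10577 - 14161\right)\right) = - 44807 \left(-33122 - -3584\right) = - 44807 \left(-33122 + 3584\right) = \left(-44807\right) \left(-29538\right) = 1323509166$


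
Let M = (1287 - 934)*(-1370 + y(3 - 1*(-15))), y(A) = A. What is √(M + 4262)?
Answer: I*√472994 ≈ 687.75*I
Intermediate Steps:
M = -477256 (M = (1287 - 934)*(-1370 + (3 - 1*(-15))) = 353*(-1370 + (3 + 15)) = 353*(-1370 + 18) = 353*(-1352) = -477256)
√(M + 4262) = √(-477256 + 4262) = √(-472994) = I*√472994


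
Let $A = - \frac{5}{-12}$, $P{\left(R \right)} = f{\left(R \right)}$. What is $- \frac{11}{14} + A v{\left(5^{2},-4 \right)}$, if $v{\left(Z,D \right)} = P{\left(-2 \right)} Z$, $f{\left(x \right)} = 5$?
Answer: $\frac{4309}{84} \approx 51.298$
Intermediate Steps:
$P{\left(R \right)} = 5$
$v{\left(Z,D \right)} = 5 Z$
$A = \frac{5}{12}$ ($A = \left(-5\right) \left(- \frac{1}{12}\right) = \frac{5}{12} \approx 0.41667$)
$- \frac{11}{14} + A v{\left(5^{2},-4 \right)} = - \frac{11}{14} + \frac{5 \cdot 5 \cdot 5^{2}}{12} = \left(-11\right) \frac{1}{14} + \frac{5 \cdot 5 \cdot 25}{12} = - \frac{11}{14} + \frac{5}{12} \cdot 125 = - \frac{11}{14} + \frac{625}{12} = \frac{4309}{84}$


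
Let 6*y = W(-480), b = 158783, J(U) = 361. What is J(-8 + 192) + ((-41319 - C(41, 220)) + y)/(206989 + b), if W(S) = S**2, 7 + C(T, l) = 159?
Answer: 132040621/365772 ≈ 360.99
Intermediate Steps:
C(T, l) = 152 (C(T, l) = -7 + 159 = 152)
y = 38400 (y = (1/6)*(-480)**2 = (1/6)*230400 = 38400)
J(-8 + 192) + ((-41319 - C(41, 220)) + y)/(206989 + b) = 361 + ((-41319 - 1*152) + 38400)/(206989 + 158783) = 361 + ((-41319 - 152) + 38400)/365772 = 361 + (-41471 + 38400)*(1/365772) = 361 - 3071*1/365772 = 361 - 3071/365772 = 132040621/365772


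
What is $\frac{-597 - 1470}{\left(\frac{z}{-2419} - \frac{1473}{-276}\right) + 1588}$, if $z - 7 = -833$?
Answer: $- \frac{2598908}{2003785} \approx -1.297$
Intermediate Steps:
$z = -826$ ($z = 7 - 833 = -826$)
$\frac{-597 - 1470}{\left(\frac{z}{-2419} - \frac{1473}{-276}\right) + 1588} = \frac{-597 - 1470}{\left(- \frac{826}{-2419} - \frac{1473}{-276}\right) + 1588} = - \frac{2067}{\left(\left(-826\right) \left(- \frac{1}{2419}\right) - - \frac{491}{92}\right) + 1588} = - \frac{2067}{\left(\frac{14}{41} + \frac{491}{92}\right) + 1588} = - \frac{2067}{\frac{21419}{3772} + 1588} = - \frac{2067}{\frac{6011355}{3772}} = \left(-2067\right) \frac{3772}{6011355} = - \frac{2598908}{2003785}$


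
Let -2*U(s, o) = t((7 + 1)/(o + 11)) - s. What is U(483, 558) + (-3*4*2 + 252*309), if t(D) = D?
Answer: 88861291/1138 ≈ 78086.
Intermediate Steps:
U(s, o) = s/2 - 4/(11 + o) (U(s, o) = -((7 + 1)/(o + 11) - s)/2 = -(8/(11 + o) - s)/2 = -(-s + 8/(11 + o))/2 = s/2 - 4/(11 + o))
U(483, 558) + (-3*4*2 + 252*309) = (-8 + 483*(11 + 558))/(2*(11 + 558)) + (-3*4*2 + 252*309) = (1/2)*(-8 + 483*569)/569 + (-12*2 + 77868) = (1/2)*(1/569)*(-8 + 274827) + (-24 + 77868) = (1/2)*(1/569)*274819 + 77844 = 274819/1138 + 77844 = 88861291/1138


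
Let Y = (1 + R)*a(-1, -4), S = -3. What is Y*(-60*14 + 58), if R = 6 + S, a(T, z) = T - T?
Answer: 0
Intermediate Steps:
a(T, z) = 0
R = 3 (R = 6 - 3 = 3)
Y = 0 (Y = (1 + 3)*0 = 4*0 = 0)
Y*(-60*14 + 58) = 0*(-60*14 + 58) = 0*(-840 + 58) = 0*(-782) = 0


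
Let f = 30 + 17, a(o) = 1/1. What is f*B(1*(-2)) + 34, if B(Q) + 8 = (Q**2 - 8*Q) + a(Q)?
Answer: 645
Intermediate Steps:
a(o) = 1 (a(o) = 1*1 = 1)
f = 47
B(Q) = -7 + Q**2 - 8*Q (B(Q) = -8 + ((Q**2 - 8*Q) + 1) = -8 + (1 + Q**2 - 8*Q) = -7 + Q**2 - 8*Q)
f*B(1*(-2)) + 34 = 47*(-7 + (1*(-2))**2 - 8*(-2)) + 34 = 47*(-7 + (-2)**2 - 8*(-2)) + 34 = 47*(-7 + 4 + 16) + 34 = 47*13 + 34 = 611 + 34 = 645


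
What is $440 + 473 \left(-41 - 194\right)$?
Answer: $-110715$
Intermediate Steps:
$440 + 473 \left(-41 - 194\right) = 440 + 473 \left(-235\right) = 440 - 111155 = -110715$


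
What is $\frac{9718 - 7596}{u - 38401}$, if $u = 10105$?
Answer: $- \frac{1061}{14148} \approx -0.074993$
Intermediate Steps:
$\frac{9718 - 7596}{u - 38401} = \frac{9718 - 7596}{10105 - 38401} = \frac{2122}{-28296} = 2122 \left(- \frac{1}{28296}\right) = - \frac{1061}{14148}$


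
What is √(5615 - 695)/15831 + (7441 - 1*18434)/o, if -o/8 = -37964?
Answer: -10993/303712 + 2*√1230/15831 ≈ -0.031765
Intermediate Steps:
o = 303712 (o = -8*(-37964) = 303712)
√(5615 - 695)/15831 + (7441 - 1*18434)/o = √(5615 - 695)/15831 + (7441 - 1*18434)/303712 = √4920*(1/15831) + (7441 - 18434)*(1/303712) = (2*√1230)*(1/15831) - 10993*1/303712 = 2*√1230/15831 - 10993/303712 = -10993/303712 + 2*√1230/15831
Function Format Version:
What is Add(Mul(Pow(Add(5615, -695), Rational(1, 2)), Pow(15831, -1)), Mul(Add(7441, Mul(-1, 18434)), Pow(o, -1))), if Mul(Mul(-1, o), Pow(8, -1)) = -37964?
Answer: Add(Rational(-10993, 303712), Mul(Rational(2, 15831), Pow(1230, Rational(1, 2)))) ≈ -0.031765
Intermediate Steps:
o = 303712 (o = Mul(-8, -37964) = 303712)
Add(Mul(Pow(Add(5615, -695), Rational(1, 2)), Pow(15831, -1)), Mul(Add(7441, Mul(-1, 18434)), Pow(o, -1))) = Add(Mul(Pow(Add(5615, -695), Rational(1, 2)), Pow(15831, -1)), Mul(Add(7441, Mul(-1, 18434)), Pow(303712, -1))) = Add(Mul(Pow(4920, Rational(1, 2)), Rational(1, 15831)), Mul(Add(7441, -18434), Rational(1, 303712))) = Add(Mul(Mul(2, Pow(1230, Rational(1, 2))), Rational(1, 15831)), Mul(-10993, Rational(1, 303712))) = Add(Mul(Rational(2, 15831), Pow(1230, Rational(1, 2))), Rational(-10993, 303712)) = Add(Rational(-10993, 303712), Mul(Rational(2, 15831), Pow(1230, Rational(1, 2))))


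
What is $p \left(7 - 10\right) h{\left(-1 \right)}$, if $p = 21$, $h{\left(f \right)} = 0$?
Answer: $0$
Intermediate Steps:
$p \left(7 - 10\right) h{\left(-1 \right)} = 21 \left(7 - 10\right) 0 = 21 \left(-3\right) 0 = \left(-63\right) 0 = 0$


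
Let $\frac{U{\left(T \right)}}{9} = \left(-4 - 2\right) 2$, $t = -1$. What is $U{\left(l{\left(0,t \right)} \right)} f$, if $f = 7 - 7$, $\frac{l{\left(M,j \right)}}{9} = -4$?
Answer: $0$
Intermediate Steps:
$l{\left(M,j \right)} = -36$ ($l{\left(M,j \right)} = 9 \left(-4\right) = -36$)
$f = 0$
$U{\left(T \right)} = -108$ ($U{\left(T \right)} = 9 \left(-4 - 2\right) 2 = 9 \left(\left(-6\right) 2\right) = 9 \left(-12\right) = -108$)
$U{\left(l{\left(0,t \right)} \right)} f = \left(-108\right) 0 = 0$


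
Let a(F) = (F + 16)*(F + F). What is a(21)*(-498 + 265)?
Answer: -362082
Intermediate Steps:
a(F) = 2*F*(16 + F) (a(F) = (16 + F)*(2*F) = 2*F*(16 + F))
a(21)*(-498 + 265) = (2*21*(16 + 21))*(-498 + 265) = (2*21*37)*(-233) = 1554*(-233) = -362082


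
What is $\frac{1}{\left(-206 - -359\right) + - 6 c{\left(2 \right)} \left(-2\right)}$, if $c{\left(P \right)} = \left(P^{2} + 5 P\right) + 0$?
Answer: $\frac{1}{321} \approx 0.0031153$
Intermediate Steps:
$c{\left(P \right)} = P^{2} + 5 P$
$\frac{1}{\left(-206 - -359\right) + - 6 c{\left(2 \right)} \left(-2\right)} = \frac{1}{\left(-206 - -359\right) + - 6 \cdot 2 \left(5 + 2\right) \left(-2\right)} = \frac{1}{\left(-206 + 359\right) + - 6 \cdot 2 \cdot 7 \left(-2\right)} = \frac{1}{153 + \left(-6\right) 14 \left(-2\right)} = \frac{1}{153 - -168} = \frac{1}{153 + 168} = \frac{1}{321}$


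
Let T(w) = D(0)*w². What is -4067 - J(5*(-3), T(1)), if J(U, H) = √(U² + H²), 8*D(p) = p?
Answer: -4082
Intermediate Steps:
D(p) = p/8
T(w) = 0 (T(w) = ((⅛)*0)*w² = 0*w² = 0)
J(U, H) = √(H² + U²)
-4067 - J(5*(-3), T(1)) = -4067 - √(0² + (5*(-3))²) = -4067 - √(0 + (-15)²) = -4067 - √(0 + 225) = -4067 - √225 = -4067 - 1*15 = -4067 - 15 = -4082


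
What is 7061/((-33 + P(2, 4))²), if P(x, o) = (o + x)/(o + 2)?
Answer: 7061/1024 ≈ 6.8955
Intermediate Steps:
P(x, o) = (o + x)/(2 + o)
7061/((-33 + P(2, 4))²) = 7061/((-33 + (4 + 2)/(2 + 4))²) = 7061/((-33 + 6/6)²) = 7061/((-33 + (⅙)*6)²) = 7061/((-33 + 1)²) = 7061/((-32)²) = 7061/1024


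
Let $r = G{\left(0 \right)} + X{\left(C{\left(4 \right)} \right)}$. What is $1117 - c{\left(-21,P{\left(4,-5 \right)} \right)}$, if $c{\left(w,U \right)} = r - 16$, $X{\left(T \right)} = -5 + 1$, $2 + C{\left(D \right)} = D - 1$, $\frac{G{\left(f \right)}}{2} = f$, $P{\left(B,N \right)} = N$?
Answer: $1137$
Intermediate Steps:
$G{\left(f \right)} = 2 f$
$C{\left(D \right)} = -3 + D$ ($C{\left(D \right)} = -2 + \left(D - 1\right) = -2 + \left(-1 + D\right) = -3 + D$)
$X{\left(T \right)} = -4$
$r = -4$ ($r = 2 \cdot 0 - 4 = 0 - 4 = -4$)
$c{\left(w,U \right)} = -20$ ($c{\left(w,U \right)} = -4 - 16 = -20$)
$1117 - c{\left(-21,P{\left(4,-5 \right)} \right)} = 1117 - -20 = 1117 + 20 = 1137$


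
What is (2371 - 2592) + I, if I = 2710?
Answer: 2489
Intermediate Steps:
(2371 - 2592) + I = (2371 - 2592) + 2710 = -221 + 2710 = 2489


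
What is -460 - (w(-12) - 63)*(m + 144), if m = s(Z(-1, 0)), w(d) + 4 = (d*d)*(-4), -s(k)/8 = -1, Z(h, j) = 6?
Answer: 97276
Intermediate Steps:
s(k) = 8 (s(k) = -8*(-1) = 8)
w(d) = -4 - 4*d² (w(d) = -4 + (d*d)*(-4) = -4 + d²*(-4) = -4 - 4*d²)
m = 8
-460 - (w(-12) - 63)*(m + 144) = -460 - ((-4 - 4*(-12)²) - 63)*(8 + 144) = -460 - ((-4 - 4*144) - 63)*152 = -460 - ((-4 - 576) - 63)*152 = -460 - (-580 - 63)*152 = -460 - (-643)*152 = -460 - 1*(-97736) = -460 + 97736 = 97276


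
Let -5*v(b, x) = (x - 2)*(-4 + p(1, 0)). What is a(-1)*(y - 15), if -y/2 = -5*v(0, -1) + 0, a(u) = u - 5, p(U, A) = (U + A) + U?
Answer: 162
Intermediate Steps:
p(U, A) = A + 2*U (p(U, A) = (A + U) + U = A + 2*U)
a(u) = -5 + u
v(b, x) = -⅘ + 2*x/5 (v(b, x) = -(x - 2)*(-4 + (0 + 2*1))/5 = -(-2 + x)*(-4 + (0 + 2))/5 = -(-2 + x)*(-4 + 2)/5 = -(-2 + x)*(-2)/5 = -(4 - 2*x)/5 = -⅘ + 2*x/5)
y = -12 (y = -2*(-5*(-⅘ + (⅖)*(-1)) + 0) = -2*(-5*(-⅘ - ⅖) + 0) = -2*(-5*(-6/5) + 0) = -2*(6 + 0) = -2*6 = -12)
a(-1)*(y - 15) = (-5 - 1)*(-12 - 15) = -6*(-27) = 162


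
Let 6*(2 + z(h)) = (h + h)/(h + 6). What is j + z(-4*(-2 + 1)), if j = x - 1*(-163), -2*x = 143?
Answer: 2689/30 ≈ 89.633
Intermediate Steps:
x = -143/2 (x = -½*143 = -143/2 ≈ -71.500)
z(h) = -2 + h/(3*(6 + h)) (z(h) = -2 + ((h + h)/(h + 6))/6 = -2 + ((2*h)/(6 + h))/6 = -2 + (2*h/(6 + h))/6 = -2 + h/(3*(6 + h)))
j = 183/2 (j = -143/2 - 1*(-163) = -143/2 + 163 = 183/2 ≈ 91.500)
j + z(-4*(-2 + 1)) = 183/2 + (-36 - (-20)*(-2 + 1))/(3*(6 - 4*(-2 + 1))) = 183/2 + (-36 - (-20)*(-1))/(3*(6 - 4*(-1))) = 183/2 + (-36 - 5*4)/(3*(6 + 4)) = 183/2 + (⅓)*(-36 - 20)/10 = 183/2 + (⅓)*(⅒)*(-56) = 183/2 - 28/15 = 2689/30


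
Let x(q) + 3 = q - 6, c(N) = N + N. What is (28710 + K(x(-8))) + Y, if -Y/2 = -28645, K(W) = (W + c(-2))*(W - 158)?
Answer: 89675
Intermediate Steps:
c(N) = 2*N
x(q) = -9 + q (x(q) = -3 + (q - 6) = -3 + (-6 + q) = -9 + q)
K(W) = (-158 + W)*(-4 + W) (K(W) = (W + 2*(-2))*(W - 158) = (W - 4)*(-158 + W) = (-4 + W)*(-158 + W) = (-158 + W)*(-4 + W))
Y = 57290 (Y = -2*(-28645) = 57290)
(28710 + K(x(-8))) + Y = (28710 + (632 + (-9 - 8)² - 162*(-9 - 8))) + 57290 = (28710 + (632 + (-17)² - 162*(-17))) + 57290 = (28710 + (632 + 289 + 2754)) + 57290 = (28710 + 3675) + 57290 = 32385 + 57290 = 89675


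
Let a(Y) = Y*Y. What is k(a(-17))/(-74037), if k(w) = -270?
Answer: 90/24679 ≈ 0.0036468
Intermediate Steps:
a(Y) = Y²
k(a(-17))/(-74037) = -270/(-74037) = -270*(-1/74037) = 90/24679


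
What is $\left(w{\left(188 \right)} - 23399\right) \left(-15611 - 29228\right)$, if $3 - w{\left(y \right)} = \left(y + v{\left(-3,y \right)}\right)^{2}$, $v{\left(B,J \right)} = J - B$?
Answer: $7489772043$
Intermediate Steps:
$w{\left(y \right)} = 3 - \left(3 + 2 y\right)^{2}$ ($w{\left(y \right)} = 3 - \left(y + \left(y - -3\right)\right)^{2} = 3 - \left(y + \left(y + 3\right)\right)^{2} = 3 - \left(y + \left(3 + y\right)\right)^{2} = 3 - \left(3 + 2 y\right)^{2}$)
$\left(w{\left(188 \right)} - 23399\right) \left(-15611 - 29228\right) = \left(\left(3 - \left(3 + 2 \cdot 188\right)^{2}\right) - 23399\right) \left(-15611 - 29228\right) = \left(\left(3 - \left(3 + 376\right)^{2}\right) - 23399\right) \left(-44839\right) = \left(\left(3 - 379^{2}\right) - 23399\right) \left(-44839\right) = \left(\left(3 - 143641\right) - 23399\right) \left(-44839\right) = \left(-143638 - 23399\right) \left(-44839\right) = \left(-167037\right) \left(-44839\right) = 7489772043$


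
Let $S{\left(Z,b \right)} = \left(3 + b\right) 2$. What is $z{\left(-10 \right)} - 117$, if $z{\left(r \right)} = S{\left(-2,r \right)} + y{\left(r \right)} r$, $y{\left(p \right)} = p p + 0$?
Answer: $-1131$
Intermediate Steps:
$S{\left(Z,b \right)} = 6 + 2 b$
$y{\left(p \right)} = p^{2}$ ($y{\left(p \right)} = p^{2} + 0 = p^{2}$)
$z{\left(r \right)} = 6 + r^{3} + 2 r$ ($z{\left(r \right)} = \left(6 + 2 r\right) + r^{2} r = \left(6 + 2 r\right) + r^{3} = 6 + r^{3} + 2 r$)
$z{\left(-10 \right)} - 117 = \left(6 + \left(-10\right)^{3} + 2 \left(-10\right)\right) - 117 = \left(6 - 1000 - 20\right) - 117 = -1014 - 117 = -1131$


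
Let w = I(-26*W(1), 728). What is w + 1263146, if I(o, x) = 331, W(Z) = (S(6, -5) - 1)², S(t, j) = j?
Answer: 1263477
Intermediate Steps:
W(Z) = 36 (W(Z) = (-5 - 1)² = (-6)² = 36)
w = 331
w + 1263146 = 331 + 1263146 = 1263477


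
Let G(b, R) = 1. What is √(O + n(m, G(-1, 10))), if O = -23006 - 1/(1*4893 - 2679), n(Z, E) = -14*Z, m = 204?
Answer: I*√14085583374/738 ≈ 160.82*I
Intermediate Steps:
O = -50935285/2214 (O = -23006 - 1/(4893 - 2679) = -23006 - 1/2214 = -50935285/2214 ≈ -23006.)
√(O + n(m, G(-1, 10))) = √(-50935285/2214 - 14*204) = √(-50935285/2214 - 2856) = √(-57258469/2214) = I*√14085583374/738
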